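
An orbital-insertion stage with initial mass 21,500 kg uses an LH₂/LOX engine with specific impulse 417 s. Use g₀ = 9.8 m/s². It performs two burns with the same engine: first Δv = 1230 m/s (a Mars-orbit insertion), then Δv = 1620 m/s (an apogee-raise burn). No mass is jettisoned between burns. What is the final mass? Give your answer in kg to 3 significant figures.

final mass ≈ 10700 kg

v_e = Isp · g₀ = 417 × 9.8 = 4086.6 m/s.
After the first burn: m = 21500 × exp(−1230/4086.6) = 21500 × 0.74009 = 15,911.9 kg.
After the second burn: m = 15,911.9 × exp(−1620/4086.6) = 15,911.9 × 0.67273 = 10,704.4 kg.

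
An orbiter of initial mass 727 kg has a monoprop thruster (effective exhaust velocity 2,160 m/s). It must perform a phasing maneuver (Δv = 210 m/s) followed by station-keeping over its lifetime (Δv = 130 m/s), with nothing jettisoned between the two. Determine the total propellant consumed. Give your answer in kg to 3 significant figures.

After the first burn: m = 727 × exp(−210/2160.0) = 727 × 0.90735 = 659.643 kg.
After the second burn: m = 659.643 × exp(−130/2160.0) = 659.643 × 0.94159 = 621.113 kg.
Total propellant = m₀ − m_final = 727 − 621.113 = 105.887 kg.

total propellant consumed ≈ 106 kg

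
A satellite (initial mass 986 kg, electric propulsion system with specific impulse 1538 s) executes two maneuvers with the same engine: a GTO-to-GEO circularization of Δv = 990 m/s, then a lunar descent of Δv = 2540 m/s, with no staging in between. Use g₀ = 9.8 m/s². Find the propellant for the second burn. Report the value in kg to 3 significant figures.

propellant for the second burn ≈ 143 kg

v_e = Isp · g₀ = 1538 × 9.8 = 15072.4 m/s.
After the first burn: m = 986 × exp(−990/15072.4) = 986 × 0.93643 = 923.32 kg.
After the second burn: m = 923.32 × exp(−2540/15072.4) = 923.32 × 0.84491 = 780.122 kg.
Second-burn propellant = 923.32 − 780.122 = 143.198 kg.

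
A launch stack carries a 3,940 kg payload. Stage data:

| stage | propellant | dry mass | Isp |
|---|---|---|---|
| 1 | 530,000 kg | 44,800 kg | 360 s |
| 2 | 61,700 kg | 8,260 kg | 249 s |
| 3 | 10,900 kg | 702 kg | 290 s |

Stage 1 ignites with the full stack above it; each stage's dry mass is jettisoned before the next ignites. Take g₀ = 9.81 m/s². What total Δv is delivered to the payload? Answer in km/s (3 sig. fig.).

Ignition mass of stage 1 = 530,000+44,800 + 61,700+8,260 + 10,900+702 + 3,940 = 660,302 kg.
Stage 1: m₀ = 660,302 kg, m_f = 660,302 − 530,000 = 130,302 kg; Δv = 360×9.81×ln(5.067) = 3531.6×1.6228 ≈ 5731 m/s.
Stage 2: m₀ = 85,502 kg, m_f = 85,502 − 61,700 = 23,802 kg; Δv = 249×9.81×ln(3.592) = 2442.7×1.2788 ≈ 3124 m/s.
Stage 3: m₀ = 15,542 kg, m_f = 15,542 − 10,900 = 4,642 kg; Δv = 290×9.81×ln(3.348) = 2844.9×1.2084 ≈ 3438 m/s.
Total Δv = 5731 + 3124 + 3438 = 12293 m/s.

Δv ≈ 12.3 km/s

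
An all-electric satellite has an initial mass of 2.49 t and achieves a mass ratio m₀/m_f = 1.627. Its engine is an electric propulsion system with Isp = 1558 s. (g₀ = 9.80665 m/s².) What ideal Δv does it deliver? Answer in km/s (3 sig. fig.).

v_e = Isp · g₀ = 1558 × 9.80665 = 15278.8 m/s.
Δv = v_e · ln(1.627) = 15278.8 × 0.4867 ≈ 7436.8 m/s.

Δv ≈ 7.44 km/s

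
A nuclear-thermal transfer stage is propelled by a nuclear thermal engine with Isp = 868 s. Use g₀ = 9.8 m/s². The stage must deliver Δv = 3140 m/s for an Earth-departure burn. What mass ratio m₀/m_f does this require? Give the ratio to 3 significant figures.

mass ratio ≈ 1.45

v_e = Isp · g₀ = 868 × 9.8 = 8506.4 m/s.
From the ideal rocket equation, m₀/m_f = exp(Δv / v_e) = exp(3140 / 8506.4) = exp(0.3691) = 1.4465.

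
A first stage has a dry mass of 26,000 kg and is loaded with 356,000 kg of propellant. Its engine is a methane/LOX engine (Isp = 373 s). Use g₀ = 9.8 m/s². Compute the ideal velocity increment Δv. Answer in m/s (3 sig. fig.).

Δv ≈ 9820 m/s

v_e = Isp · g₀ = 373 × 9.8 = 3655.4 m/s.
m₀ = m_dry + m_prop = 26,000 + 356,000 = 382,000 kg.
Using Δv = v_e ln(m₀/m_f): Δv = v_e · ln(m₀/m_f) = 3655.4 × ln(14.69) = 3655.4 × 2.6873 ≈ 9823.2 m/s.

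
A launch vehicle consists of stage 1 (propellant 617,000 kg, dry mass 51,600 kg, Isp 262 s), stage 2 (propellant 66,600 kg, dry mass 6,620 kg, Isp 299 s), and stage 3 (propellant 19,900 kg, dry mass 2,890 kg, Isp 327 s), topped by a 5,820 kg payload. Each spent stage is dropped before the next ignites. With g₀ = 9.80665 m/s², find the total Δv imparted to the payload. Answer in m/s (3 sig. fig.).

Δv ≈ 11100 m/s

Ignition mass of stage 1 = 617,000+51,600 + 66,600+6,620 + 19,900+2,890 + 5,820 = 770,430 kg.
Stage 1: m₀ = 770,430 kg, m_f = 770,430 − 617,000 = 153,430 kg; Δv = 262×9.80665×ln(5.021) = 2569.3×1.6137 ≈ 4146 m/s.
Stage 2: m₀ = 101,830 kg, m_f = 101,830 − 66,600 = 35,230 kg; Δv = 299×9.80665×ln(2.89) = 2932.2×1.0614 ≈ 3112 m/s.
Stage 3: m₀ = 28,610 kg, m_f = 28,610 − 19,900 = 8,710 kg; Δv = 327×9.80665×ln(3.285) = 3206.8×1.1893 ≈ 3814 m/s.
Total Δv = 4146 + 3112 + 3814 = 11072 m/s.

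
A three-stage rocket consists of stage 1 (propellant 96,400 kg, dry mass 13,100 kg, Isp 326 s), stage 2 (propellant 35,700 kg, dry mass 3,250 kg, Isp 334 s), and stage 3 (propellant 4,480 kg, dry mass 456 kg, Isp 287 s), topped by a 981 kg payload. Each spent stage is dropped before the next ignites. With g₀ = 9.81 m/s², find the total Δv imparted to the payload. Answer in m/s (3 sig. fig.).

Ignition mass of stage 1 = 96,400+13,100 + 35,700+3,250 + 4,480+456 + 981 = 154,367 kg.
Stage 1: m₀ = 154,367 kg, m_f = 154,367 − 96,400 = 57,967 kg; Δv = 326×9.81×ln(2.663) = 3198.1×0.9795 ≈ 3132 m/s.
Stage 2: m₀ = 44,867 kg, m_f = 44,867 − 35,700 = 9,167 kg; Δv = 334×9.81×ln(4.894) = 3276.5×1.5881 ≈ 5203 m/s.
Stage 3: m₀ = 5,917 kg, m_f = 5,917 − 4,480 = 1,437 kg; Δv = 287×9.81×ln(4.118) = 2815.5×1.4153 ≈ 3985 m/s.
Total Δv = 3132 + 5203 + 3985 = 12320 m/s.

Δv ≈ 12300 m/s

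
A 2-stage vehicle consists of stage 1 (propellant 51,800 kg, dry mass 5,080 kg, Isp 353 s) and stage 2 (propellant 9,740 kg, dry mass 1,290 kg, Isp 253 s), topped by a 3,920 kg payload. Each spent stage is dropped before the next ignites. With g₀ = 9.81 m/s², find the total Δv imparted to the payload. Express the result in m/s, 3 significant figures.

Ignition mass of stage 1 = 51,800+5,080 + 9,740+1,290 + 3,920 = 71,830 kg.
Stage 1: m₀ = 71,830 kg, m_f = 71,830 − 51,800 = 20,030 kg; Δv = 353×9.81×ln(3.586) = 3462.9×1.2771 ≈ 4422 m/s.
Stage 2: m₀ = 14,950 kg, m_f = 14,950 − 9,740 = 5,210 kg; Δv = 253×9.81×ln(2.869) = 2481.9×1.0541 ≈ 2616 m/s.
Total Δv = 4422 + 2616 = 7038 m/s.

Δv ≈ 7040 m/s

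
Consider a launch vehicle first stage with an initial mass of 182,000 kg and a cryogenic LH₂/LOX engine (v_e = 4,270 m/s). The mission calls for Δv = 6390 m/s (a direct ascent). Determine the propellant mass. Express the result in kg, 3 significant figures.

propellant mass ≈ 141000 kg

Using Δv = v_e ln(m₀/m_f): m₀/m_f = exp(Δv / v_e) = exp(6390 / 4270.0) = exp(1.4965) = 4.4660.
m_f = 182,000 / 4.4660 = 40,752.4 kg, so propellant = m₀ − m_f = 182,000 − 40,752.4 = 141,247.6 kg.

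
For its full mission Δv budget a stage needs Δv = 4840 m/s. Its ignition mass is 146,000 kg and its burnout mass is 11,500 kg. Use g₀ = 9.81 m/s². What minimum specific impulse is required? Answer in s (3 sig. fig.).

Isp ≈ 194 s

ln(m₀/m_f) = ln(146000/11500) = ln(12.7) = 2.5413.
Using Δv = v_e ln(m₀/m_f): v_e = Δv / ln(m₀/m_f) = 4840 / 2.5413 = 1904.6 m/s.
Isp = v_e / g₀ = 1904.6 / 9.81 = 194.1 s.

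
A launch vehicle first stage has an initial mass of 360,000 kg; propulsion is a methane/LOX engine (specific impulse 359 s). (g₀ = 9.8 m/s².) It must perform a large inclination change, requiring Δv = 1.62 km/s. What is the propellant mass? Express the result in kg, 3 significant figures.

propellant mass ≈ 133000 kg

v_e = Isp · g₀ = 359 × 9.8 = 3518.2 m/s.
Rocket equation: m₀/m_f = exp(Δv / v_e) = exp(1620 / 3518.2) = exp(0.4605) = 1.5848.
m_f = 360,000 / 1.5848 = 227,158 kg, so propellant = m₀ − m_f = 360,000 − 227,158 = 132,842 kg.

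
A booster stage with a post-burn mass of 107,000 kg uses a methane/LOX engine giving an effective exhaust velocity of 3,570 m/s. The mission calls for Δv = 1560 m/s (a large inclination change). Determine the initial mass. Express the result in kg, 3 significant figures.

initial mass ≈ 166000 kg

From the ideal rocket equation, m₀/m_f = exp(Δv / v_e) = exp(1560 / 3570.0) = exp(0.4370) = 1.5480.
m₀ = m_f × 1.5480 = 107,000 × 1.5480 = 165,636 kg.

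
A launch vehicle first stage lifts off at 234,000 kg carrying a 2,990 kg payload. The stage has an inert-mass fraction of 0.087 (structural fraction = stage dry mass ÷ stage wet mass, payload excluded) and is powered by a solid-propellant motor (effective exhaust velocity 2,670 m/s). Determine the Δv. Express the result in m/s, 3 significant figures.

Stage wet mass = m₀ − payload = 234,000 − 2,990 = 231,010 kg.
Stage dry mass = ε × stage wet mass = 0.087 × 231,010 = 20,097.9 kg.
Burnout mass m_f = stage dry + payload = 20,097.9 + 2,990 = 23,087.9 kg.
Using Δv = v_e ln(m₀/m_f): Δv = v_e · ln(234,000/23,087.9) = 2670.0 × ln(10.14) = 2670.0 × 2.3160 ≈ 6184 m/s.

Δv ≈ 6180 m/s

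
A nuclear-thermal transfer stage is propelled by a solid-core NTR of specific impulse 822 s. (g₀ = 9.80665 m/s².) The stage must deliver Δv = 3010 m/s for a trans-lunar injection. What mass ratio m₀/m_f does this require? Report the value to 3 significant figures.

v_e = Isp · g₀ = 822 × 9.80665 = 8061.1 m/s.
Rocket equation: m₀/m_f = exp(Δv / v_e) = exp(3010 / 8061.1) = exp(0.3734) = 1.4527.

mass ratio ≈ 1.45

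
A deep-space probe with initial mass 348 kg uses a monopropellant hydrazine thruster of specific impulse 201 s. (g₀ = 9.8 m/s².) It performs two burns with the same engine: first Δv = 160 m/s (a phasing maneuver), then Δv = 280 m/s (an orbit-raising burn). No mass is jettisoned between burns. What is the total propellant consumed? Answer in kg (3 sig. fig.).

v_e = Isp · g₀ = 201 × 9.8 = 1969.8 m/s.
After the first burn: m = 348 × exp(−160/1969.8) = 348 × 0.92198 = 320.849 kg.
After the second burn: m = 320.849 × exp(−280/1969.8) = 320.849 × 0.86749 = 278.333 kg.
Total propellant = m₀ − m_final = 348 − 278.333 = 69.667 kg.

total propellant consumed ≈ 69.7 kg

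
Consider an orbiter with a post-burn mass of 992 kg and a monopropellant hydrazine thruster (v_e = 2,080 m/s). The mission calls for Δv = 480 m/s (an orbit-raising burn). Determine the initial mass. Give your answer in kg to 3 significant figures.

Using Δv = v_e ln(m₀/m_f): m₀/m_f = exp(Δv / v_e) = exp(480 / 2080.0) = exp(0.2308) = 1.2596.
m₀ = m_f × 1.2596 = 992 × 1.2596 = 1,249.52 kg.

initial mass ≈ 1250 kg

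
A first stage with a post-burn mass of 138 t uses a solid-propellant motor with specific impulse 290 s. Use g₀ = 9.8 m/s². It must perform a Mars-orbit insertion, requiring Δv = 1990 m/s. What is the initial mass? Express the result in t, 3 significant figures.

initial mass ≈ 278 t

v_e = Isp · g₀ = 290 × 9.8 = 2842.0 m/s.
Using Δv = v_e ln(m₀/m_f): m₀/m_f = exp(Δv / v_e) = exp(1990 / 2842.0) = exp(0.7002) = 2.0142.
m₀ = m_f × 2.0142 = 138 × 2.0142 = 277.96 t.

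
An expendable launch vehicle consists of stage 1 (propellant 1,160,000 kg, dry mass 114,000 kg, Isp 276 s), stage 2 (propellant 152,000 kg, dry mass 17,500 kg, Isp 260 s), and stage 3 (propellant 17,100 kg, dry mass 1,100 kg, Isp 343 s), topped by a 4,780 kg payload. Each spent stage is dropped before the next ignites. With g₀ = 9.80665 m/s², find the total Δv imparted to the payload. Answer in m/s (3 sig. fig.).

Ignition mass of stage 1 = 1,160,000+114,000 + 152,000+17,500 + 17,100+1,100 + 4,780 = 1,466,480 kg.
Stage 1: m₀ = 1,466,480 kg, m_f = 1,466,480 − 1,160,000 = 306,480 kg; Δv = 276×9.80665×ln(4.785) = 2706.6×1.5655 ≈ 4237 m/s.
Stage 2: m₀ = 192,480 kg, m_f = 192,480 − 152,000 = 40,480 kg; Δv = 260×9.80665×ln(4.755) = 2549.7×1.5592 ≈ 3975 m/s.
Stage 3: m₀ = 22,980 kg, m_f = 22,980 − 17,100 = 5,880 kg; Δv = 343×9.80665×ln(3.908) = 3363.7×1.3631 ≈ 4585 m/s.
Total Δv = 4237 + 3975 + 4585 = 12797 m/s.

Δv ≈ 12800 m/s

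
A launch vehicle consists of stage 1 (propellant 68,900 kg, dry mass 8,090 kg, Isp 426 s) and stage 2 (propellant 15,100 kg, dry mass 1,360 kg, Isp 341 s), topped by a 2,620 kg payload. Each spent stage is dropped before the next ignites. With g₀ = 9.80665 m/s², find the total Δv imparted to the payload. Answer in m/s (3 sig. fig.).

Δv ≈ 10500 m/s

Ignition mass of stage 1 = 68,900+8,090 + 15,100+1,360 + 2,620 = 96,070 kg.
Stage 1: m₀ = 96,070 kg, m_f = 96,070 − 68,900 = 27,170 kg; Δv = 426×9.80665×ln(3.536) = 4177.6×1.2630 ≈ 5276 m/s.
Stage 2: m₀ = 19,080 kg, m_f = 19,080 − 15,100 = 3,980 kg; Δv = 341×9.80665×ln(4.794) = 3344.1×1.5674 ≈ 5241 m/s.
Total Δv = 5276 + 5241 = 10517 m/s.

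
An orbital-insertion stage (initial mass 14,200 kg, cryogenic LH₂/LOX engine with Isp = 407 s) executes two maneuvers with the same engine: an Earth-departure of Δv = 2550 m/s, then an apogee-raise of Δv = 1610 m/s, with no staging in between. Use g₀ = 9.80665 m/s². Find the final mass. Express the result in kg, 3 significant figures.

final mass ≈ 5010 kg

v_e = Isp · g₀ = 407 × 9.80665 = 3991.3 m/s.
After the first burn: m = 14200 × exp(−2550/3991.3) = 14200 × 0.52788 = 7,495.9 kg.
After the second burn: m = 7,495.9 × exp(−1610/3991.3) = 7,495.9 × 0.66806 = 5,007.71 kg.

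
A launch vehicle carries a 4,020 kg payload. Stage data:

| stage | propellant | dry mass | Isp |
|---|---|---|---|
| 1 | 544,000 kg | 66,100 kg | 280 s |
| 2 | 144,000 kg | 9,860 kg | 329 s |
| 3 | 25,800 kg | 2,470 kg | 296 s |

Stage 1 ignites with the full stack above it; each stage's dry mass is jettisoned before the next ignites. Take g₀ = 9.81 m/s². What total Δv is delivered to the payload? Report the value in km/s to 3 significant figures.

Ignition mass of stage 1 = 544,000+66,100 + 144,000+9,860 + 25,800+2,470 + 4,020 = 796,250 kg.
Stage 1: m₀ = 796,250 kg, m_f = 796,250 − 544,000 = 252,250 kg; Δv = 280×9.81×ln(3.157) = 2746.8×1.1495 ≈ 3157 m/s.
Stage 2: m₀ = 186,150 kg, m_f = 186,150 − 144,000 = 42,150 kg; Δv = 329×9.81×ln(4.416) = 3227.5×1.4853 ≈ 4794 m/s.
Stage 3: m₀ = 32,290 kg, m_f = 32,290 − 25,800 = 6,490 kg; Δv = 296×9.81×ln(4.975) = 2903.8×1.6045 ≈ 4659 m/s.
Total Δv = 3157 + 4794 + 4659 = 12610 m/s.

Δv ≈ 12.6 km/s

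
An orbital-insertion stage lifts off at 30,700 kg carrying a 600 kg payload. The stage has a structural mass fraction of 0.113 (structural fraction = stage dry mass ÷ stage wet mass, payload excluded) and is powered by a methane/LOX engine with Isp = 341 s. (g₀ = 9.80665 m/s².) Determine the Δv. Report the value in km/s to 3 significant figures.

Stage wet mass = m₀ − payload = 30,700 − 600 = 30,100 kg.
Stage dry mass = ε × stage wet mass = 0.113 × 30,100 = 3,401.3 kg.
Burnout mass m_f = stage dry + payload = 3,401.3 + 600 = 4,001.3 kg.
v_e = Isp · g₀ = 341 × 9.80665 = 3344.1 m/s.
Rocket equation: Δv = v_e · ln(30,700/4,001.3) = 3344.1 × ln(7.673) = 3344.1 × 2.0376 ≈ 6814 m/s.

Δv ≈ 6.81 km/s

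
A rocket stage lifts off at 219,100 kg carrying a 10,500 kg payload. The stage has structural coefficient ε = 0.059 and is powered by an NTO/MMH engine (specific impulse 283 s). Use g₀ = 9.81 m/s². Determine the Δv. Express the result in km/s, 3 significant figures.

Δv ≈ 6.28 km/s

Stage wet mass = m₀ − payload = 219,100 − 10,500 = 208,600 kg.
Stage dry mass = ε × stage wet mass = 0.059 × 208,600 = 12,307.4 kg.
Burnout mass m_f = stage dry + payload = 12,307.4 + 10,500 = 22,807.4 kg.
v_e = Isp · g₀ = 283 × 9.81 = 2776.2 m/s.
Using Δv = v_e ln(m₀/m_f): Δv = v_e · ln(219,100/22,807.4) = 2776.2 × ln(9.607) = 2776.2 × 2.2624 ≈ 6281 m/s.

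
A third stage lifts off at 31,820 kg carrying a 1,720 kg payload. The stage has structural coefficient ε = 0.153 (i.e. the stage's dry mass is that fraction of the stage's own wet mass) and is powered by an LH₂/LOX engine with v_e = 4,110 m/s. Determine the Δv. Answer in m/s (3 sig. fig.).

Δv ≈ 6640 m/s

Stage wet mass = m₀ − payload = 31,820 − 1,720 = 30,100 kg.
Stage dry mass = ε × stage wet mass = 0.153 × 30,100 = 4,605.3 kg.
Burnout mass m_f = stage dry + payload = 4,605.3 + 1,720 = 6,325.3 kg.
Δv = v_e · ln(31,820/6,325.3) = 4110.0 × ln(5.031) = 4110.0 × 1.6155 ≈ 6640 m/s.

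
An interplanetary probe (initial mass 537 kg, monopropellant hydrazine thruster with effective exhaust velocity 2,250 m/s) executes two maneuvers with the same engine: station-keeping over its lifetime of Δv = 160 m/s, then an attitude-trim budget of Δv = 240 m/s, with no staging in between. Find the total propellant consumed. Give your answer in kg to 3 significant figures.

After the first burn: m = 537 × exp(−160/2250.0) = 537 × 0.93136 = 500.14 kg.
After the second burn: m = 500.14 × exp(−240/2250.0) = 500.14 × 0.89883 = 449.541 kg.
Total propellant = m₀ − m_final = 537 − 449.541 = 87.459 kg.

total propellant consumed ≈ 87.5 kg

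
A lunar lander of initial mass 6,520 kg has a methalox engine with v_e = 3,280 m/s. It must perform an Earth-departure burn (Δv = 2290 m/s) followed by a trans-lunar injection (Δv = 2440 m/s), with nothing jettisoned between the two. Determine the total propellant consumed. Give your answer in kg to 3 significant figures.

total propellant consumed ≈ 4980 kg

After the first burn: m = 6520 × exp(−2290/3280.0) = 6520 × 0.49749 = 3,243.63 kg.
After the second burn: m = 3,243.63 × exp(−2440/3280.0) = 3,243.63 × 0.47526 = 1,541.57 kg.
Total propellant = m₀ − m_final = 6520 − 1,541.57 = 4,978.43 kg.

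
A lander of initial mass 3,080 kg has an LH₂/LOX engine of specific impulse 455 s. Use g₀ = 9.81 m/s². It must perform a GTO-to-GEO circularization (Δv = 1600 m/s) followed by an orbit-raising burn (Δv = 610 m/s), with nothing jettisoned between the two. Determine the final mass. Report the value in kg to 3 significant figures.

final mass ≈ 1880 kg

v_e = Isp · g₀ = 455 × 9.81 = 4463.6 m/s.
After the first burn: m = 3080 × exp(−1600/4463.6) = 3080 × 0.69875 = 2,152.15 kg.
After the second burn: m = 2,152.15 × exp(−610/4463.6) = 2,152.15 × 0.87226 = 1,877.23 kg.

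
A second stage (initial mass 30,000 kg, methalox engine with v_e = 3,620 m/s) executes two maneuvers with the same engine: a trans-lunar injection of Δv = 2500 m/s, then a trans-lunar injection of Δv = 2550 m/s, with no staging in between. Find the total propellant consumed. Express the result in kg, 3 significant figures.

total propellant consumed ≈ 22600 kg

After the first burn: m = 30000 × exp(−2500/3620.0) = 30000 × 0.50127 = 15,038.1 kg.
After the second burn: m = 15,038.1 × exp(−2550/3620.0) = 15,038.1 × 0.49440 = 7,434.84 kg.
Total propellant = m₀ − m_final = 30000 − 7,434.84 = 22,565.16 kg.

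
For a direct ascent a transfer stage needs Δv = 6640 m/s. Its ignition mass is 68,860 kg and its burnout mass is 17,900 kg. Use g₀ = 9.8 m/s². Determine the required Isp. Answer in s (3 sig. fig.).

Isp ≈ 503 s

ln(m₀/m_f) = ln(68860/17900) = ln(3.847) = 1.3473.
By the Tsiolkovsky rocket equation, v_e = Δv / ln(m₀/m_f) = 6640 / 1.3473 = 4928.5 m/s.
Isp = v_e / g₀ = 4928.5 / 9.8 = 502.9 s.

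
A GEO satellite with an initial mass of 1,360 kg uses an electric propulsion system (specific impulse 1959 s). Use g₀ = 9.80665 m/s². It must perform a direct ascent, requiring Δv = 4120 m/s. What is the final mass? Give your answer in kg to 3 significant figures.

v_e = Isp · g₀ = 1959 × 9.80665 = 19211.2 m/s.
Rocket equation: m₀/m_f = exp(Δv / v_e) = exp(4120 / 19211.2) = exp(0.2145) = 1.2392.
m_f = m₀ / 1.2392 = 1,360 / 1.2392 = 1,097.48 kg.

final mass ≈ 1100 kg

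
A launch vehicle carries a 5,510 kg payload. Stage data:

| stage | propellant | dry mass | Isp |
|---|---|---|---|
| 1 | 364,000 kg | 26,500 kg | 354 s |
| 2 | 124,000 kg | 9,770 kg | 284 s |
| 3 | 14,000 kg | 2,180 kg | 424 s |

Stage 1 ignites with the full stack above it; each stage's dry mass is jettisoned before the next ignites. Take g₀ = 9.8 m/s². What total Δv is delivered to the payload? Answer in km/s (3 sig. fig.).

Δv ≈ 12.6 km/s

Ignition mass of stage 1 = 364,000+26,500 + 124,000+9,770 + 14,000+2,180 + 5,510 = 545,960 kg.
Stage 1: m₀ = 545,960 kg, m_f = 545,960 − 364,000 = 181,960 kg; Δv = 354×9.8×ln(3) = 3469.2×1.0988 ≈ 3812 m/s.
Stage 2: m₀ = 155,460 kg, m_f = 155,460 − 124,000 = 31,460 kg; Δv = 284×9.8×ln(4.942) = 2783.2×1.5977 ≈ 4447 m/s.
Stage 3: m₀ = 21,690 kg, m_f = 21,690 − 14,000 = 7,690 kg; Δv = 424×9.8×ln(2.821) = 4155.2×1.0369 ≈ 4309 m/s.
Total Δv = 3812 + 4447 + 4309 = 12568 m/s.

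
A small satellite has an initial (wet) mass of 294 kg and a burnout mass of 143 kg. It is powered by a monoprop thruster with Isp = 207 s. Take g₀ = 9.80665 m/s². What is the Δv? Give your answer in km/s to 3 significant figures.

v_e = Isp · g₀ = 207 × 9.80665 = 2030.0 m/s.
Δv = v_e · ln(m₀/m_f) = 2030.0 × ln(2.056) = 2030.0 × 0.7207 ≈ 1463.1 m/s.

Δv ≈ 1.46 km/s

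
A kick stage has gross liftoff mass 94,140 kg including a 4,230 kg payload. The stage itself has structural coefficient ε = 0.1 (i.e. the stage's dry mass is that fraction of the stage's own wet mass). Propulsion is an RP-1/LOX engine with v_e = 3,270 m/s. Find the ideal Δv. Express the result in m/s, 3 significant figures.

Δv ≈ 6420 m/s

Stage wet mass = m₀ − payload = 94,140 − 4,230 = 89,910 kg.
Stage dry mass = ε × stage wet mass = 0.1 × 89,910 = 8,991 kg.
Burnout mass m_f = stage dry + payload = 8,991 + 4,230 = 13,221 kg.
Rocket equation: Δv = v_e · ln(94,140/13,221) = 3270.0 × ln(7.12) = 3270.0 × 1.9630 ≈ 6419 m/s.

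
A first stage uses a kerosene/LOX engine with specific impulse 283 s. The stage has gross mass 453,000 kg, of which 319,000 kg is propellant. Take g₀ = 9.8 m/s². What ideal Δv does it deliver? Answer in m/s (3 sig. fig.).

v_e = Isp · g₀ = 283 × 9.8 = 2773.4 m/s.
m_f = m₀ − m_prop = 453,000 − 319,000 = 134,000 kg.
Δv = v_e · ln(m₀/m_f) = 2773.4 × ln(3.381) = 2773.4 × 1.2181 ≈ 3378.1 m/s.

Δv ≈ 3380 m/s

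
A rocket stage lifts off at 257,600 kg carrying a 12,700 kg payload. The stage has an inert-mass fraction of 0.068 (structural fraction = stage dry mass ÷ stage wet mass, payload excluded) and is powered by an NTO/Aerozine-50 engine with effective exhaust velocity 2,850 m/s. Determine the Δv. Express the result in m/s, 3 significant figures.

Stage wet mass = m₀ − payload = 257,600 − 12,700 = 244,900 kg.
Stage dry mass = ε × stage wet mass = 0.068 × 244,900 = 16,653.2 kg.
Burnout mass m_f = stage dry + payload = 16,653.2 + 12,700 = 29,353.2 kg.
Using Δv = v_e ln(m₀/m_f): Δv = v_e · ln(257,600/29,353.2) = 2850.0 × ln(8.776) = 2850.0 × 2.1720 ≈ 6190 m/s.

Δv ≈ 6190 m/s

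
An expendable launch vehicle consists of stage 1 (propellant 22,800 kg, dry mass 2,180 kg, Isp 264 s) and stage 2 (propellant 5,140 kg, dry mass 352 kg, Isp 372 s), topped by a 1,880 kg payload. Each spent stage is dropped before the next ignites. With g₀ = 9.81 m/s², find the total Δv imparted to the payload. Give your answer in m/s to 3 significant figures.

Ignition mass of stage 1 = 22,800+2,180 + 5,140+352 + 1,880 = 32,352 kg.
Stage 1: m₀ = 32,352 kg, m_f = 32,352 − 22,800 = 9,552 kg; Δv = 264×9.81×ln(3.387) = 2589.8×1.2199 ≈ 3159 m/s.
Stage 2: m₀ = 7,372 kg, m_f = 7,372 − 5,140 = 2,232 kg; Δv = 372×9.81×ln(3.303) = 3649.3×1.1948 ≈ 4360 m/s.
Total Δv = 3159 + 4360 = 7519 m/s.

Δv ≈ 7520 m/s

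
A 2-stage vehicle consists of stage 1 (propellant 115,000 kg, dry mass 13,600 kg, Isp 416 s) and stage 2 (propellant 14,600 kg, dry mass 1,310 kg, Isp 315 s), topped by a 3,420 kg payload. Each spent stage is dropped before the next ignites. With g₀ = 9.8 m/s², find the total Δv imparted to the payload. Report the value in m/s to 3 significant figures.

Δv ≈ 10500 m/s

Ignition mass of stage 1 = 115,000+13,600 + 14,600+1,310 + 3,420 = 147,930 kg.
Stage 1: m₀ = 147,930 kg, m_f = 147,930 − 115,000 = 32,930 kg; Δv = 416×9.8×ln(4.492) = 4076.8×1.5024 ≈ 6125 m/s.
Stage 2: m₀ = 19,330 kg, m_f = 19,330 − 14,600 = 4,730 kg; Δv = 315×9.8×ln(4.087) = 3087.0×1.4077 ≈ 4346 m/s.
Total Δv = 6125 + 4346 = 10471 m/s.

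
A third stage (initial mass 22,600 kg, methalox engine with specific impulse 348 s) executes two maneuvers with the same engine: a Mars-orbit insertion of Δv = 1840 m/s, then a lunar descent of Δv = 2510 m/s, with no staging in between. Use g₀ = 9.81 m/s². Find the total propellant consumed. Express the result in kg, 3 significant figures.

v_e = Isp · g₀ = 348 × 9.81 = 3413.9 m/s.
After the first burn: m = 22600 × exp(−1840/3413.9) = 22600 × 0.58335 = 13,183.7 kg.
After the second burn: m = 13,183.7 × exp(−2510/3413.9) = 13,183.7 × 0.47939 = 6,320.13 kg.
Total propellant = m₀ − m_final = 22600 − 6,320.13 = 16,279.87 kg.

total propellant consumed ≈ 16300 kg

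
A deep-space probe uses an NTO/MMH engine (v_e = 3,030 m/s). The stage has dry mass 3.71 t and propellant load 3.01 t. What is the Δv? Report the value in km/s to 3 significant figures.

Δv ≈ 1.80 km/s

m₀ = m_dry + m_prop = 3.71 + 3.01 = 6.72 t.
Using Δv = v_e ln(m₀/m_f): Δv = v_e · ln(m₀/m_f) = 3030.0 × ln(1.811) = 3030.0 × 0.5941 ≈ 1800.0 m/s.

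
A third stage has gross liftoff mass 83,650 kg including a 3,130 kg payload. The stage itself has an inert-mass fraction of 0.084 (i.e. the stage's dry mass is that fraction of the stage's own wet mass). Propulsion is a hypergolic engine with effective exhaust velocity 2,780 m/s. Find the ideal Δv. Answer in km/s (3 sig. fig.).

Stage wet mass = m₀ − payload = 83,650 − 3,130 = 80,520 kg.
Stage dry mass = ε × stage wet mass = 0.084 × 80,520 = 6,763.68 kg.
Burnout mass m_f = stage dry + payload = 6,763.68 + 3,130 = 9,893.68 kg.
Using Δv = v_e ln(m₀/m_f): Δv = v_e · ln(83,650/9,893.68) = 2780.0 × ln(8.455) = 2780.0 × 2.1347 ≈ 5935 m/s.

Δv ≈ 5.93 km/s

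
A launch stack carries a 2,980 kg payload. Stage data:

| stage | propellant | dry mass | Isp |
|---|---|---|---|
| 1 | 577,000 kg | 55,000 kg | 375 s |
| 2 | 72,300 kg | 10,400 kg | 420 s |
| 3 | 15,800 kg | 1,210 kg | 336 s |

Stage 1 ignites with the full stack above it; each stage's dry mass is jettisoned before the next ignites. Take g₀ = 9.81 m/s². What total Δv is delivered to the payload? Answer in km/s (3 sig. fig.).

Ignition mass of stage 1 = 577,000+55,000 + 72,300+10,400 + 15,800+1,210 + 2,980 = 734,690 kg.
Stage 1: m₀ = 734,690 kg, m_f = 734,690 − 577,000 = 157,690 kg; Δv = 375×9.81×ln(4.659) = 3678.8×1.5388 ≈ 5661 m/s.
Stage 2: m₀ = 102,690 kg, m_f = 102,690 − 72,300 = 30,390 kg; Δv = 420×9.81×ln(3.379) = 4120.2×1.2176 ≈ 5017 m/s.
Stage 3: m₀ = 19,990 kg, m_f = 19,990 − 15,800 = 4,190 kg; Δv = 336×9.81×ln(4.771) = 3296.2×1.5625 ≈ 5150 m/s.
Total Δv = 5661 + 5017 + 5150 = 15828 m/s.

Δv ≈ 15.8 km/s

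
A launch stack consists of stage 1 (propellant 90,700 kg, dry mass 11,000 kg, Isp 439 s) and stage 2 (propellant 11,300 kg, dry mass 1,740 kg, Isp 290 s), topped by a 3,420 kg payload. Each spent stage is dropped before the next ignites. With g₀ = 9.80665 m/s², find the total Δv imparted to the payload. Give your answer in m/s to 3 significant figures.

Δv ≈ 9580 m/s

Ignition mass of stage 1 = 90,700+11,000 + 11,300+1,740 + 3,420 = 118,160 kg.
Stage 1: m₀ = 118,160 kg, m_f = 118,160 − 90,700 = 27,460 kg; Δv = 439×9.80665×ln(4.303) = 4305.1×1.4593 ≈ 6283 m/s.
Stage 2: m₀ = 16,460 kg, m_f = 16,460 − 11,300 = 5,160 kg; Δv = 290×9.80665×ln(3.19) = 2843.9×1.1600 ≈ 3299 m/s.
Total Δv = 6283 + 3299 = 9582 m/s.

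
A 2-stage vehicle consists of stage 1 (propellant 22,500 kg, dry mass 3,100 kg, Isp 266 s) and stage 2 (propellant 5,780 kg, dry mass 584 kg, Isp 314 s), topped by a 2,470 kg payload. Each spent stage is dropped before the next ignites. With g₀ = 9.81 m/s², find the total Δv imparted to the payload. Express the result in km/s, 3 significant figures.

Ignition mass of stage 1 = 22,500+3,100 + 5,780+584 + 2,470 = 34,434 kg.
Stage 1: m₀ = 34,434 kg, m_f = 34,434 − 22,500 = 11,934 kg; Δv = 266×9.81×ln(2.885) = 2609.5×1.0597 ≈ 2765 m/s.
Stage 2: m₀ = 8,834 kg, m_f = 8,834 − 5,780 = 3,054 kg; Δv = 314×9.81×ln(2.893) = 3080.3×1.0622 ≈ 3272 m/s.
Total Δv = 2765 + 3272 = 6037 m/s.

Δv ≈ 6.04 km/s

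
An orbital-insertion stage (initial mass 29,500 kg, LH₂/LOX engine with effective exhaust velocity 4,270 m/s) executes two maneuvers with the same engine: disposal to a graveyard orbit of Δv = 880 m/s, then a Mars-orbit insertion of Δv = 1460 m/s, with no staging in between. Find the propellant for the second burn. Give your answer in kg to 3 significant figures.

After the first burn: m = 29500 × exp(−880/4270.0) = 29500 × 0.81376 = 24,005.9 kg.
After the second burn: m = 24,005.9 × exp(−1460/4270.0) = 24,005.9 × 0.71040 = 17,053.8 kg.
Second-burn propellant = 24,005.9 − 17,053.8 = 6,952.1 kg.

propellant for the second burn ≈ 6950 kg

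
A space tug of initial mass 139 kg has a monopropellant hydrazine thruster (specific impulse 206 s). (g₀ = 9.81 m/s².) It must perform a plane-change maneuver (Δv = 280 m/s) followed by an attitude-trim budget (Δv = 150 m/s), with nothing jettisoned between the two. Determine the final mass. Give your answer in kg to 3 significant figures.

v_e = Isp · g₀ = 206 × 9.81 = 2020.9 m/s.
After the first burn: m = 139 × exp(−280/2020.9) = 139 × 0.87062 = 121.016 kg.
After the second burn: m = 121.016 × exp(−150/2020.9) = 121.016 × 0.92846 = 112.359 kg.

final mass ≈ 112 kg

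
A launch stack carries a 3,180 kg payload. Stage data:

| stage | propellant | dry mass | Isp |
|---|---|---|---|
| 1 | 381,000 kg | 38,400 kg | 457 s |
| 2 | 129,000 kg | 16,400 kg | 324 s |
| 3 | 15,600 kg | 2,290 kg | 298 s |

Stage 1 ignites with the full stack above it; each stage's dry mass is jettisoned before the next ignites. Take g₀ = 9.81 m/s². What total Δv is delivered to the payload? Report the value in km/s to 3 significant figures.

Ignition mass of stage 1 = 381,000+38,400 + 129,000+16,400 + 15,600+2,290 + 3,180 = 585,870 kg.
Stage 1: m₀ = 585,870 kg, m_f = 585,870 − 381,000 = 204,870 kg; Δv = 457×9.81×ln(2.86) = 4483.2×1.0507 ≈ 4711 m/s.
Stage 2: m₀ = 166,470 kg, m_f = 166,470 − 129,000 = 37,470 kg; Δv = 324×9.81×ln(4.443) = 3178.4×1.4913 ≈ 4740 m/s.
Stage 3: m₀ = 21,070 kg, m_f = 21,070 − 15,600 = 5,470 kg; Δv = 298×9.81×ln(3.852) = 2923.4×1.3486 ≈ 3942 m/s.
Total Δv = 4711 + 4740 + 3942 = 13393 m/s.

Δv ≈ 13.4 km/s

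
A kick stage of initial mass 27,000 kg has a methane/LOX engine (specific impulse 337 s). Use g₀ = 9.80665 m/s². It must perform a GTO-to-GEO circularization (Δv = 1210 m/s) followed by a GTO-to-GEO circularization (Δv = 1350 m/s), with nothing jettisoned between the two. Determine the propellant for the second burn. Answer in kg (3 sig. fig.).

propellant for the second burn ≈ 6280 kg

v_e = Isp · g₀ = 337 × 9.80665 = 3304.8 m/s.
After the first burn: m = 27000 × exp(−1210/3304.8) = 27000 × 0.69341 = 18,722.1 kg.
After the second burn: m = 18,722.1 × exp(−1350/3304.8) = 18,722.1 × 0.66465 = 12,443.6 kg.
Second-burn propellant = 18,722.1 − 12,443.6 = 6,278.5 kg.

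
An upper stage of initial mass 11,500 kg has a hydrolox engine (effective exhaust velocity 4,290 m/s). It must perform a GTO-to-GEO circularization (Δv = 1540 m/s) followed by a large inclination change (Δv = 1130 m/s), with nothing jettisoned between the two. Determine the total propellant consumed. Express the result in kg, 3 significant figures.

total propellant consumed ≈ 5330 kg

After the first burn: m = 11500 × exp(−1540/4290.0) = 11500 × 0.69839 = 8,031.49 kg.
After the second burn: m = 8,031.49 × exp(−1130/4290.0) = 8,031.49 × 0.76843 = 6,171.64 kg.
Total propellant = m₀ − m_final = 11500 − 6,171.64 = 5,328.36 kg.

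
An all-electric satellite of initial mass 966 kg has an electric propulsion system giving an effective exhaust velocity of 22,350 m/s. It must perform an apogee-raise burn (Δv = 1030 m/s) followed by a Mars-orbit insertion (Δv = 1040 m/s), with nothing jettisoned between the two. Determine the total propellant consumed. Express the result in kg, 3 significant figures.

total propellant consumed ≈ 85.5 kg

After the first burn: m = 966 × exp(−1030/22350.0) = 966 × 0.95496 = 922.491 kg.
After the second burn: m = 922.491 × exp(−1040/22350.0) = 922.491 × 0.95453 = 880.545 kg.
Total propellant = m₀ − m_final = 966 − 880.545 = 85.455 kg.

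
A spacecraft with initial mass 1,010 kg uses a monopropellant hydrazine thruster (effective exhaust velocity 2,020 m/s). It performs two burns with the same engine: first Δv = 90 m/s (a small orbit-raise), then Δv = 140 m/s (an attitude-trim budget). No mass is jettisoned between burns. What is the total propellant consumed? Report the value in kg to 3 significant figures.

After the first burn: m = 1010 × exp(−90/2020.0) = 1010 × 0.95642 = 965.984 kg.
After the second burn: m = 965.984 × exp(−140/2020.0) = 965.984 × 0.93304 = 901.302 kg.
Total propellant = m₀ − m_final = 1010 − 901.302 = 108.698 kg.

total propellant consumed ≈ 109 kg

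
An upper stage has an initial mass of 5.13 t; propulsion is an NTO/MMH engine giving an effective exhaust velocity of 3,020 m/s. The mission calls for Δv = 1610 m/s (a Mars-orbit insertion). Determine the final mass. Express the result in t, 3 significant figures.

final mass ≈ 3.01 t

Rocket equation: m₀/m_f = exp(Δv / v_e) = exp(1610 / 3020.0) = exp(0.5331) = 1.7042.
m_f = m₀ / 1.7042 = 5.13 / 1.7042 = 3.01021 t.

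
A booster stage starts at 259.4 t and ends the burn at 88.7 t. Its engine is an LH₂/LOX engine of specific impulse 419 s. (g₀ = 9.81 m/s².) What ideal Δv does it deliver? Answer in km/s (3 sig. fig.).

Δv ≈ 4.41 km/s

v_e = Isp · g₀ = 419 × 9.81 = 4110.4 m/s.
Using Δv = v_e ln(m₀/m_f): Δv = v_e · ln(m₀/m_f) = 4110.4 × ln(2.924) = 4110.4 × 1.0731 ≈ 4410.9 m/s.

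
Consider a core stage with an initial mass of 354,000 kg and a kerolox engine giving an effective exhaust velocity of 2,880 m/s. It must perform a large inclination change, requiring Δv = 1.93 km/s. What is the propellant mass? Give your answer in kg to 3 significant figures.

propellant mass ≈ 173000 kg

m₀/m_f = exp(Δv / v_e) = exp(1930 / 2880.0) = exp(0.6701) = 1.9545.
m_f = 354,000 / 1.9545 = 181,120 kg, so propellant = m₀ − m_f = 354,000 − 181,120 = 172,880 kg.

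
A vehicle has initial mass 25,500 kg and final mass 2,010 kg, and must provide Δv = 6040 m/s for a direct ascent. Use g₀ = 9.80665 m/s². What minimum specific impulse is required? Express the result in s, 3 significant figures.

Isp ≈ 242 s

ln(m₀/m_f) = ln(25500/2010) = ln(12.69) = 2.5405.
v_e = Δv / ln(m₀/m_f) = 6040 / 2.5405 = 2377.4 m/s.
Isp = v_e / g₀ = 2377.4 / 9.80665 = 242.4 s.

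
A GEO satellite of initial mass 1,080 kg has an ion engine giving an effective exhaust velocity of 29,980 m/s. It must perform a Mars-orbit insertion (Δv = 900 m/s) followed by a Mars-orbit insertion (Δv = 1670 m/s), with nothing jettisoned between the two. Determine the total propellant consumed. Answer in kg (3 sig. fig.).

total propellant consumed ≈ 88.7 kg

After the first burn: m = 1080 × exp(−900/29980.0) = 1080 × 0.97043 = 1,048.06 kg.
After the second burn: m = 1,048.06 × exp(−1670/29980.0) = 1,048.06 × 0.94582 = 991.276 kg.
Total propellant = m₀ − m_final = 1080 − 991.276 = 88.724 kg.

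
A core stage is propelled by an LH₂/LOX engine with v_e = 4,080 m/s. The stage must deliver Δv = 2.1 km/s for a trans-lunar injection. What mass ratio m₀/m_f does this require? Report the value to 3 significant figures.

m₀/m_f = exp(Δv / v_e) = exp(2100 / 4080.0) = exp(0.5147) = 1.6731.

mass ratio ≈ 1.67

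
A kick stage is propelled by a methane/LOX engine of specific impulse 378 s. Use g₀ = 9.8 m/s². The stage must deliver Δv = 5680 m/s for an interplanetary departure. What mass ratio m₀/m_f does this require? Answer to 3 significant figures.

v_e = Isp · g₀ = 378 × 9.8 = 3704.4 m/s.
From the ideal rocket equation, m₀/m_f = exp(Δv / v_e) = exp(5680 / 3704.4) = exp(1.5333) = 4.6335.

mass ratio ≈ 4.63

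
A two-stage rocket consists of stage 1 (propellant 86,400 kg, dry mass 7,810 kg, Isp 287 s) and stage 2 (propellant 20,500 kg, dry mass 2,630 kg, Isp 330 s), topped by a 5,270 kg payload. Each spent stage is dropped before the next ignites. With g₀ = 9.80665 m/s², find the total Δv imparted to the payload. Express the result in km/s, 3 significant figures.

Ignition mass of stage 1 = 86,400+7,810 + 20,500+2,630 + 5,270 = 122,610 kg.
Stage 1: m₀ = 122,610 kg, m_f = 122,610 − 86,400 = 36,210 kg; Δv = 287×9.80665×ln(3.386) = 2814.5×1.2197 ≈ 3433 m/s.
Stage 2: m₀ = 28,400 kg, m_f = 28,400 − 20,500 = 7,900 kg; Δv = 330×9.80665×ln(3.595) = 3236.2×1.2795 ≈ 4141 m/s.
Total Δv = 3433 + 4141 = 7574 m/s.

Δv ≈ 7.57 km/s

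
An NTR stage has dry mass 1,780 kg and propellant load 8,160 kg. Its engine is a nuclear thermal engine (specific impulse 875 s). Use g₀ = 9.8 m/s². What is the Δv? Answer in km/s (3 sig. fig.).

Δv ≈ 14.7 km/s

v_e = Isp · g₀ = 875 × 9.8 = 8575.0 m/s.
m₀ = m_dry + m_prop = 1,780 + 8,160 = 9,940 kg.
Δv = v_e · ln(m₀/m_f) = 8575.0 × ln(5.584) = 8575.0 × 1.7200 ≈ 14748.6 m/s.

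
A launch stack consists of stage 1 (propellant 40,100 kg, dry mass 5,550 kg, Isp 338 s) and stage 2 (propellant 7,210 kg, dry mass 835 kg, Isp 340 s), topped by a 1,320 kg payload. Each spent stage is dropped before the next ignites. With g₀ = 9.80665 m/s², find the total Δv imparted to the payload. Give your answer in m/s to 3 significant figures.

Ignition mass of stage 1 = 40,100+5,550 + 7,210+835 + 1,320 = 55,015 kg.
Stage 1: m₀ = 55,015 kg, m_f = 55,015 − 40,100 = 14,915 kg; Δv = 338×9.80665×ln(3.689) = 3314.6×1.3052 ≈ 4326 m/s.
Stage 2: m₀ = 9,365 kg, m_f = 9,365 − 7,210 = 2,155 kg; Δv = 340×9.80665×ln(4.346) = 3334.3×1.4692 ≈ 4899 m/s.
Total Δv = 4326 + 4899 = 9225 m/s.

Δv ≈ 9230 m/s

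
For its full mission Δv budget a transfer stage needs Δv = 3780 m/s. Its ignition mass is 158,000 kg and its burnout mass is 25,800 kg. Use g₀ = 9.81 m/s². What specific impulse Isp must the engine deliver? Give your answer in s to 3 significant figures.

Isp ≈ 213 s

ln(m₀/m_f) = ln(158000/25800) = ln(6.124) = 1.8122.
v_e = Δv / ln(m₀/m_f) = 3780 / 1.8122 = 2085.8 m/s.
Isp = v_e / g₀ = 2085.8 / 9.81 = 212.6 s.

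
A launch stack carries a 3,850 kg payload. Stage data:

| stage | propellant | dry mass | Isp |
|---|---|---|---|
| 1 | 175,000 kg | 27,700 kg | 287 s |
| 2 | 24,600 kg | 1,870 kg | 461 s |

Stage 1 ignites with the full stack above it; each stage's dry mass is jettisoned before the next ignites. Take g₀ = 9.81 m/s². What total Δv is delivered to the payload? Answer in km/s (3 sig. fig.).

Δv ≈ 11.5 km/s

Ignition mass of stage 1 = 175,000+27,700 + 24,600+1,870 + 3,850 = 233,020 kg.
Stage 1: m₀ = 233,020 kg, m_f = 233,020 − 175,000 = 58,020 kg; Δv = 287×9.81×ln(4.016) = 2815.5×1.3903 ≈ 3914 m/s.
Stage 2: m₀ = 30,320 kg, m_f = 30,320 − 24,600 = 5,720 kg; Δv = 461×9.81×ln(5.301) = 4522.4×1.6678 ≈ 7543 m/s.
Total Δv = 3914 + 7543 = 11457 m/s.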